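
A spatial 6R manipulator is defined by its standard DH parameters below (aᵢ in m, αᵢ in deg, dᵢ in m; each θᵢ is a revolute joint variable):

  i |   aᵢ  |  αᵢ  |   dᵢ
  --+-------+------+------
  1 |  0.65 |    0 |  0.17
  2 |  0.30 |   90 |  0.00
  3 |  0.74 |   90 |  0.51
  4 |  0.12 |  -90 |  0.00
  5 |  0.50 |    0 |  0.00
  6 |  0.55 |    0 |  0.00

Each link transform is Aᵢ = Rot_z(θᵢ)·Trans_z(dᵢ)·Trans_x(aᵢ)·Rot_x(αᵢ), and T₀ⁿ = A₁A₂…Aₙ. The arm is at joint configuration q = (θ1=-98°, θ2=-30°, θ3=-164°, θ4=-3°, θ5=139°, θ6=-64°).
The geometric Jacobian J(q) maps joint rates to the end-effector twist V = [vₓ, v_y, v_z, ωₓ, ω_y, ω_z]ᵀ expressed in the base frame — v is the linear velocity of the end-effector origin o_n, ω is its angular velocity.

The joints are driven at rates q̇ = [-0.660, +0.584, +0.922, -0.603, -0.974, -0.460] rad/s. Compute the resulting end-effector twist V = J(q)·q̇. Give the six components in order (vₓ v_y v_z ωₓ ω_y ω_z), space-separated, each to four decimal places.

o_n = [-0.4576, -0.2755, -0.8283]
J₁: ẑ×o_n = [0.2755, -0.4576, 0.0000], ω = ẑ
J2: z=[0.0000, 0.0000, 1.0000] o=[-0.0905, -0.6437, 0.1700] → [-0.3682, -0.3672, 0.0000, 0.0000, 0.0000, 1.0000]
J3: z=[-0.7880, 0.6157, 0.0000] o=[-0.2752, -0.8801, 0.1700] → [-0.6146, -0.7867, -0.3641, -0.7880, 0.6157, 0.0000]
J4: z=[0.1697, 0.2172, 0.9613] o=[-0.2391, -0.0056, -0.0340] → [0.0869, -0.0753, 0.0017, 0.1697, 0.2172, 0.9613]
J5: z=[-0.7560, 0.6545, -0.0144] o=[-0.1632, 0.0814, -0.0670] → [-0.5034, -0.5713, 0.4624, -0.7560, 0.6545, -0.0144]
J6: z=[-0.7560, 0.6545, -0.0144] o=[-0.4575, -0.2632, -0.2785] → [-0.3600, -0.4157, 0.0094, -0.7560, 0.6545, -0.0144]
V = J·q̇ = [-0.3600, 0.1553, -0.7914, 0.2552, -0.5018, -0.6350]

-0.3600 0.1553 -0.7914 0.2552 -0.5018 -0.6350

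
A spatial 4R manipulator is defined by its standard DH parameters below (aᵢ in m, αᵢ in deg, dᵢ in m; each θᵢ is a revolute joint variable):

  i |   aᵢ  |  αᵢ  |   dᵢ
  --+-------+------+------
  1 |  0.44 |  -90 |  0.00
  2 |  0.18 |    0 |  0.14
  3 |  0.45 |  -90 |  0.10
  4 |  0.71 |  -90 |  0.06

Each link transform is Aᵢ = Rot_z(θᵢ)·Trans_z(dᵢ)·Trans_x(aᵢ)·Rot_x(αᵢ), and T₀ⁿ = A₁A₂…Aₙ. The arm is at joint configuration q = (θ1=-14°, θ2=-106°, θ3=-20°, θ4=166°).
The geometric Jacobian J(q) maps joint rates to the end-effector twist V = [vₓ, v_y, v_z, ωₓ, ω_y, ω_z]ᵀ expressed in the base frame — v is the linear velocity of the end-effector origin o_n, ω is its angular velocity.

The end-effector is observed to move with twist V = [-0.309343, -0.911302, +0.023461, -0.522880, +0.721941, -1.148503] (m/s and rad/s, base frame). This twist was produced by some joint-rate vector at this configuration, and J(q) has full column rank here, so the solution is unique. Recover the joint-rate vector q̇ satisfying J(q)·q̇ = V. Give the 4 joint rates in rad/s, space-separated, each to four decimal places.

-0.6530 0.2980 0.2760 -0.8430

o_n = [0.5787, -0.0739, 0.0150]
J₁: ẑ×o_n = [0.0739, 0.5787, -0.0000], ω = ẑ
J2: z=[0.2419, 0.9703, 0.0000] o=[0.4269, -0.1064, 0.0000] → [0.0146, -0.0036, -0.1394, 0.2419, 0.9703, 0.0000]
J3: z=[0.2419, 0.9703, 0.0000] o=[0.4127, 0.0414, 0.1730] → [-0.1533, 0.0382, -0.1890, 0.2419, 0.9703, 0.0000]
J4: z=[0.7850, -0.1957, 0.5878] o=[0.1802, 0.2024, 0.5371] → [0.2646, 0.6440, -0.1390, 0.7850, -0.1957, 0.5878]
q̇ = J⁺·V = [-0.6530, 0.2980, 0.2760, -0.8430]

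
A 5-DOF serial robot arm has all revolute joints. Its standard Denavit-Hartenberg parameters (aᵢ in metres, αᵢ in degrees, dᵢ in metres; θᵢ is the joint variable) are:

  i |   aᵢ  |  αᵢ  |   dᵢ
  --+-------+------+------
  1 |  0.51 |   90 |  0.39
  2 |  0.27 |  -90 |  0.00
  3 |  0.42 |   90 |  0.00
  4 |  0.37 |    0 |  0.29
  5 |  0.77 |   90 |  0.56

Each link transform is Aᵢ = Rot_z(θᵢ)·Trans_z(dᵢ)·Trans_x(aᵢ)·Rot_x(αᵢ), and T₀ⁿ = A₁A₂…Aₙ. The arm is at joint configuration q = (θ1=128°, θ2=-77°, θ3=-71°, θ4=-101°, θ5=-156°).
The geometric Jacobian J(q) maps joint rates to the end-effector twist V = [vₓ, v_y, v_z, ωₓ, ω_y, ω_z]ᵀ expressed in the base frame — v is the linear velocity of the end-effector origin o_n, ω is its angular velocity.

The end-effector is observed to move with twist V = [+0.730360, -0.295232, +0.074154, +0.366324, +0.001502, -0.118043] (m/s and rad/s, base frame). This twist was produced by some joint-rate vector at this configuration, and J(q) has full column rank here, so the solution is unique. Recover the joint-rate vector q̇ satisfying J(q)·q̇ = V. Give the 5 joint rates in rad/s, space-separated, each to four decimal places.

-0.9920 -0.0210 -0.0220 0.9120 0.0420

o_n = [-0.1309, 0.8876, 0.9412]
J₁: ẑ×o_n = [-0.8876, -0.1309, 0.0000], ω = ẑ
J2: z=[0.7880, 0.6157, 0.0000] o=[-0.3140, 0.4019, 0.3900] → [0.3393, -0.4343, 0.2700, 0.7880, 0.6157, 0.0000]
J3: z=[-0.5999, 0.7678, 0.2250] o=[-0.3514, 0.4497, 0.1269] → [0.5267, 0.5381, -0.4320, -0.5999, 0.7678, 0.2250]
J4: z=[0.3875, 0.0328, 0.9213] o=[-0.0574, 0.7185, -0.0063] → [-0.1247, -0.4349, 0.0679, 0.3875, 0.0328, 0.9213]
J5: z=[0.3875, 0.0328, 0.9213] o=[0.2234, 0.4040, 0.2016] → [-0.4213, -0.6130, 0.1990, 0.3875, 0.0328, 0.9213]
q̇ = J⁺·V = [-0.9920, -0.0210, -0.0220, 0.9120, 0.0420]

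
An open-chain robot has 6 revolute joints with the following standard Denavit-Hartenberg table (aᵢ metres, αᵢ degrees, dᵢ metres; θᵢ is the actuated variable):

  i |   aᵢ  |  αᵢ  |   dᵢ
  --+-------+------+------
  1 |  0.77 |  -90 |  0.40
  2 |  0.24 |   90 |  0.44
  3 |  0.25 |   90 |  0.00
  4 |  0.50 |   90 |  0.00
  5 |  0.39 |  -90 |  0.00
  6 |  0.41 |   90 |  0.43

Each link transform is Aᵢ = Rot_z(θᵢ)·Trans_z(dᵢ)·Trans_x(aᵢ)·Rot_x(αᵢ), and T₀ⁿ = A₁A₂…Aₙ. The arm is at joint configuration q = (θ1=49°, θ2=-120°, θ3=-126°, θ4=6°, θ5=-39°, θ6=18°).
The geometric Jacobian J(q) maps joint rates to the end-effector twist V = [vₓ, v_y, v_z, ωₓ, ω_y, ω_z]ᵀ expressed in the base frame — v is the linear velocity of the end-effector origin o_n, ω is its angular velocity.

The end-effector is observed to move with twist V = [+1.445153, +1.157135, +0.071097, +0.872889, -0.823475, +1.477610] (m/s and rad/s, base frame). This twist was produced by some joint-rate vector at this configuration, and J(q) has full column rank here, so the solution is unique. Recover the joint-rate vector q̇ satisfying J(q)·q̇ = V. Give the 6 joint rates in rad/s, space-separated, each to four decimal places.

-0.4020 -0.6600 -0.0580 -0.8880 0.7790 -0.9850

o_n = [1.2591, -0.0016, -0.2348]
J₁: ẑ×o_n = [0.0016, 1.2591, -0.0000], ω = ẑ
J2: z=[-0.7547, 0.6561, 0.0000] o=[0.5052, 0.5811, 0.4000] → [-0.4165, -0.4791, -0.0549, -0.7547, 0.6561, 0.0000]
J3: z=[-0.5682, -0.6536, -0.5000] o=[0.0944, 0.7792, 0.6078] → [0.1604, -1.0612, 1.2049, -0.5682, -0.6536, -0.5000]
J4: z=[-0.1782, 0.6909, -0.7006] o=[0.2952, 0.7020, 0.4806] → [-0.9872, -0.8029, -0.5406, -0.1782, 0.6909, -0.7006]
J5: z=[0.6490, 0.6177, 0.4441] o=[0.6650, 0.5142, 0.2013] → [-0.0404, 0.5469, -0.7018, 0.6490, 0.6177, 0.4441]
J6: z=[0.3269, 0.3006, -0.8960] o=[0.9329, 0.2308, 0.2040] → [-0.3401, -0.1488, -0.1740, 0.3269, 0.3006, -0.8960]
q̇ = J⁺·V = [-0.4020, -0.6600, -0.0580, -0.8880, 0.7790, -0.9850]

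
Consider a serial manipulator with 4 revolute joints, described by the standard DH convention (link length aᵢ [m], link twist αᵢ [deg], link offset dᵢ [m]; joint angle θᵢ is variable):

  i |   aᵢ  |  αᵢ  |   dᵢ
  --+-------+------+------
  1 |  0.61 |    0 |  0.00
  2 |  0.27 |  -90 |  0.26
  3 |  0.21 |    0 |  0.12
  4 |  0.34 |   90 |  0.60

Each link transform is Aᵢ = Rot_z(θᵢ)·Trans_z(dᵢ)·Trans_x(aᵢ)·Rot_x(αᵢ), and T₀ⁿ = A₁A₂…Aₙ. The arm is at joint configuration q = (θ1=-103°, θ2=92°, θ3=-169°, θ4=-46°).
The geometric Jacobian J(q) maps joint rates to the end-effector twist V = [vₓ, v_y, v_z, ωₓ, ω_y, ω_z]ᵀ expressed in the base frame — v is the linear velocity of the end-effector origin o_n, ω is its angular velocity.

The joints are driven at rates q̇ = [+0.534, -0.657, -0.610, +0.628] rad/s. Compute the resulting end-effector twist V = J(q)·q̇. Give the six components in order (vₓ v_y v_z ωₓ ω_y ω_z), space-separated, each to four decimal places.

o_n = [-0.2105, 0.1534, 0.1051]
J₁: ẑ×o_n = [-0.1534, -0.2105, 0.0000], ω = ẑ
J2: z=[0.0000, 0.0000, 1.0000] o=[-0.1372, -0.5944, 0.0000] → [-0.7477, -0.0733, 0.0000, 0.0000, 0.0000, 1.0000]
J3: z=[0.1908, 0.9816, 0.0000] o=[0.1278, -0.6459, 0.2600] → [-0.1521, 0.0296, 0.4847, 0.1908, 0.9816, 0.0000]
J4: z=[0.1908, 0.9816, 0.0000] o=[-0.0516, -0.4888, 0.3001] → [-0.1914, 0.0372, 0.2785, 0.1908, 0.9816, 0.0000]
V = J·q̇ = [0.3819, -0.0589, -0.1207, 0.0034, 0.0177, -0.1230]

0.3819 -0.0589 -0.1207 0.0034 0.0177 -0.1230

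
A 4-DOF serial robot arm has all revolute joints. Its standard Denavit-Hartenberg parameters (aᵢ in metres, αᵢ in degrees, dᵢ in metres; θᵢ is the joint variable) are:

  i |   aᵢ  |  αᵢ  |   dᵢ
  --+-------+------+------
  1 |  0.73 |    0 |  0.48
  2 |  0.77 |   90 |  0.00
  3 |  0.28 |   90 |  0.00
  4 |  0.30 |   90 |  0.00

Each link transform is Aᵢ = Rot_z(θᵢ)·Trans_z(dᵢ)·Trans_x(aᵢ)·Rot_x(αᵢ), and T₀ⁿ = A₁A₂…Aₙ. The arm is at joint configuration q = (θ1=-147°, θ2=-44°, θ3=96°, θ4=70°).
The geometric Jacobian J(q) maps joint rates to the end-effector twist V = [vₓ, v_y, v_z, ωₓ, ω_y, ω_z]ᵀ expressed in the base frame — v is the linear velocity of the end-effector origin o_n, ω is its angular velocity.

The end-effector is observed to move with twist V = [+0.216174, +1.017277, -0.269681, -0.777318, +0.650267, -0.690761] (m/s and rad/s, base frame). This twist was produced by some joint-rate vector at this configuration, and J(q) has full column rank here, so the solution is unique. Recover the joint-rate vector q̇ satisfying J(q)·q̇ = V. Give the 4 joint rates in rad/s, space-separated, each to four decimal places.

-0.7160 -0.0680 0.4900 0.8920

o_n = [-1.2750, 0.0184, 0.8605]
J₁: ẑ×o_n = [-0.0184, -1.2750, 0.0000], ω = ẑ
J2: z=[0.0000, 0.0000, 1.0000] o=[-0.6122, -0.3976, 0.4800] → [-0.4160, -0.6628, 0.0000, 0.0000, 0.0000, 1.0000]
J3: z=[0.1908, 0.9816, 0.0000] o=[-1.3681, -0.2507, 0.4800] → [0.3735, -0.0726, -0.0400, 0.1908, 0.9816, 0.0000]
J4: z=[-0.9762, 0.1898, 0.1045] o=[-1.3394, -0.2562, 0.7585] → [-0.0093, 0.1063, -0.2804, -0.9762, 0.1898, 0.1045]
q̇ = J⁺·V = [-0.7160, -0.0680, 0.4900, 0.8920]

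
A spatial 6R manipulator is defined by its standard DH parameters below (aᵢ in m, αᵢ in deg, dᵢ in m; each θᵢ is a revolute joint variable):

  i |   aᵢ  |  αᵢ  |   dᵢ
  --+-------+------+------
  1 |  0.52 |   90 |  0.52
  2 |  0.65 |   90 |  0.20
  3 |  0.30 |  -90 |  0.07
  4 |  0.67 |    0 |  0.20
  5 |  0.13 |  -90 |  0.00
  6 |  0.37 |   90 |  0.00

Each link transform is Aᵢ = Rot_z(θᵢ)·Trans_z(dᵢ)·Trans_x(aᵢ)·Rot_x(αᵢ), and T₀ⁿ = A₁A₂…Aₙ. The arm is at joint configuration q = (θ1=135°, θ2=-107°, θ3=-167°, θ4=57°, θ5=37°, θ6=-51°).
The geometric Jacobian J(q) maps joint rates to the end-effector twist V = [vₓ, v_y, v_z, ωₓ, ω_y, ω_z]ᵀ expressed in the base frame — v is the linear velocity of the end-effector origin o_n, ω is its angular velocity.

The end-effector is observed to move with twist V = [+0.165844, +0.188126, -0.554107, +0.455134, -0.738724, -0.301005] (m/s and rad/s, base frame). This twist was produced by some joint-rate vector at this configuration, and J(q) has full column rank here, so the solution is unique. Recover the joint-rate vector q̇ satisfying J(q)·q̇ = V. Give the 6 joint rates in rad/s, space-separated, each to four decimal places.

o_n = [-1.2131, 0.6207, 0.1398]
J₁: ẑ×o_n = [-0.6207, -1.2131, 0.0000], ω = ẑ
J2: z=[0.7071, 0.7071, 0.0000] o=[-0.3677, 0.3677, 0.5200] → [-0.2688, 0.2688, 0.7767, 0.7071, 0.7071, 0.0000]
J3: z=[0.6762, -0.6762, 0.2924] o=[-0.0919, 0.3747, -0.1016] → [-0.2352, -0.4911, -0.5919, 0.6762, -0.6762, 0.2924]
J4: z=[-0.6425, -0.7355, -0.2151] o=[-0.1527, 0.3401, 0.1984] → [0.1034, 0.1905, -0.9601, -0.6425, -0.7355, -0.2151]
J5: z=[-0.6425, -0.7355, -0.2151] o=[-0.7927, 0.5884, 0.3311] → [0.1476, -0.0325, -0.3299, -0.6425, -0.7355, -0.2151]
J6: z=[0.4068, -0.0894, -0.9091] o=[-0.8771, 0.6758, 0.2847] → [-0.0371, 0.3644, -0.0525, 0.4068, -0.0894, -0.9091]
q̇ = J⁺·V = [-0.5410, -0.0280, 0.8790, -0.0690, 0.2410, -0.0220]

-0.5410 -0.0280 0.8790 -0.0690 0.2410 -0.0220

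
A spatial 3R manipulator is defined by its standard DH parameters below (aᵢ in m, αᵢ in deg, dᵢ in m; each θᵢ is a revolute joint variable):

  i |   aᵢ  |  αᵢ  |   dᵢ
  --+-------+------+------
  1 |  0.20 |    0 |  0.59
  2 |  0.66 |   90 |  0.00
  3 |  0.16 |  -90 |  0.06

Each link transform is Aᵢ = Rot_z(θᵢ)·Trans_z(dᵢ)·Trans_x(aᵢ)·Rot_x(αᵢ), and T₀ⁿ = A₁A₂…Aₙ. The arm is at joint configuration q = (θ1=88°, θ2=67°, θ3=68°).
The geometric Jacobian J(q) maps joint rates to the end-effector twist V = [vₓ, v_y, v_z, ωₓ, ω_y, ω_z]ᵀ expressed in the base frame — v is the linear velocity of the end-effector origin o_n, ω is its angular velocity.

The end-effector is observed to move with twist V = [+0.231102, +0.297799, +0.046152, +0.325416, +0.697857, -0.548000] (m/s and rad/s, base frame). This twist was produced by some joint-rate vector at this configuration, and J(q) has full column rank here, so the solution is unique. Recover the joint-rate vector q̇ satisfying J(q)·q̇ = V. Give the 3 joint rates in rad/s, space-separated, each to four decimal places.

o_n = [-0.6201, 0.5585, 0.7383]
J₁: ẑ×o_n = [-0.5585, -0.6201, 0.0000], ω = ẑ
J2: z=[0.0000, 0.0000, 1.0000] o=[0.0070, 0.1999, 0.5900] → [-0.3586, -0.6271, 0.0000, 0.0000, 0.0000, 1.0000]
J3: z=[0.4226, 0.9063, 0.0000] o=[-0.5912, 0.4788, 0.5900] → [0.1345, -0.0627, 0.0599, 0.4226, 0.9063, 0.0000]
q̇ = J⁺·V = [0.3450, -0.8930, 0.7700]

0.3450 -0.8930 0.7700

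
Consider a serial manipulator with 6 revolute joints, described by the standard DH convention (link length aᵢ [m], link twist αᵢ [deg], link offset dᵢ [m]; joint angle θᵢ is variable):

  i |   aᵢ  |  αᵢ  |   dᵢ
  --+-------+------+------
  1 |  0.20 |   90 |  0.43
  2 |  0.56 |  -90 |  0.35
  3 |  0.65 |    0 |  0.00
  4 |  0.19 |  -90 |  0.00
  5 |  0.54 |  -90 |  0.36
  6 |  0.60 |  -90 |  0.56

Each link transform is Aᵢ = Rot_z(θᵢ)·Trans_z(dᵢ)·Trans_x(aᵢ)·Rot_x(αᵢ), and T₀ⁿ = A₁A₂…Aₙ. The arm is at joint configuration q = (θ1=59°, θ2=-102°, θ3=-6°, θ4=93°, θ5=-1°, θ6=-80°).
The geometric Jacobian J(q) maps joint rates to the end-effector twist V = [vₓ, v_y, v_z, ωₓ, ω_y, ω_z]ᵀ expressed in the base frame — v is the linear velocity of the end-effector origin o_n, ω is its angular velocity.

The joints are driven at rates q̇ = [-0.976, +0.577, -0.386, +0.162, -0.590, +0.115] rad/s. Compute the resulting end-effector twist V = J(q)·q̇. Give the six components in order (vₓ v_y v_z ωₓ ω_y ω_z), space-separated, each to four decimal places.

-0.1637 1.1517 -0.6279 0.2855 -0.7013 -1.4819

o_n = [-0.6124, -0.0978, 0.2496]
J₁: ẑ×o_n = [0.0978, -0.6124, 0.0000], ω = ẑ
J2: z=[0.8572, -0.5150, 0.0000] o=[0.1030, 0.1714, 0.4300] → [0.0929, 0.1546, -0.5993, 0.8572, -0.5150, 0.0000]
J3: z=[0.5038, 0.8384, -0.2079] o=[0.3431, -0.1086, -0.1178] → [0.3103, 0.0136, 0.8065, 0.5038, 0.8384, -0.2079]
J4: z=[0.5038, 0.8384, -0.2079] o=[0.3321, -0.2588, -0.7501] → [0.8717, -0.3073, 0.8730, 0.5038, 0.8384, -0.2079]
J5: z=[0.0621, 0.2049, 0.9768] o=[0.1684, -0.1629, -0.7598] → [0.1433, -0.8253, 0.1640, 0.0621, 0.2049, 0.9768]
J6: z=[-0.5187, -0.8295, 0.2070] o=[-0.2697, 0.1915, -0.4378] → [-0.5103, 0.2856, -0.1342, -0.5187, -0.8295, 0.2070]
V = J·q̇ = [-0.1637, 1.1517, -0.6279, 0.2855, -0.7013, -1.4819]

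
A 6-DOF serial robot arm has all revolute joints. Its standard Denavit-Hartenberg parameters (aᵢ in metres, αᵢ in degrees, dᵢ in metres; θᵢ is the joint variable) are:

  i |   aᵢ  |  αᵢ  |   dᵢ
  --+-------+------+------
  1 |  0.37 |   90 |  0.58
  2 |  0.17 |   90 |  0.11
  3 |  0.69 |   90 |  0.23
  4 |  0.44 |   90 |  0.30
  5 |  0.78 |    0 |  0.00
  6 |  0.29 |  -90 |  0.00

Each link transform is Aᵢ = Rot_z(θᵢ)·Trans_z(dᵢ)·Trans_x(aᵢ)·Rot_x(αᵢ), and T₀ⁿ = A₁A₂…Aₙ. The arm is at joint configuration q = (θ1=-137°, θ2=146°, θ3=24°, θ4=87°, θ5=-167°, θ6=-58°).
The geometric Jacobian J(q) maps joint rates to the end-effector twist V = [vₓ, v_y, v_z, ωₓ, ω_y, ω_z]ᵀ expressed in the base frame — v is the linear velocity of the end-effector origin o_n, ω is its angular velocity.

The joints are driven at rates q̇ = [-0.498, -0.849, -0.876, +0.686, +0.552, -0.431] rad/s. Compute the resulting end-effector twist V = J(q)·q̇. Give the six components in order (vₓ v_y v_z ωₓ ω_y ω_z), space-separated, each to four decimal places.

o_n = [0.3477, 0.4314, 0.8444]
J₁: ẑ×o_n = [-0.4314, 0.3477, 0.0000], ω = ẑ
J2: z=[-0.6820, 0.7314, 0.0000] o=[-0.2706, -0.2523, 0.5800] → [0.1934, 0.1804, -0.9184, -0.6820, 0.7314, 0.0000]
J3: z=[-0.4090, -0.3814, 0.8290] o=[-0.2425, -0.0758, 0.6751] → [-0.4850, 0.5586, 0.0177, -0.4090, -0.3814, 0.8290]
J4: z=[0.8696, -0.4382, 0.2274] o=[-0.1458, 0.3982, 1.2182] → [0.1562, 0.4373, 0.2451, 0.8696, -0.4382, 0.2274]
J5: z=[0.2975, 0.8328, 0.4668] o=[-0.0583, 0.1179, 1.6625] → [-0.8276, 0.4329, -0.2448, 0.2975, 0.8328, 0.4668]
J6: z=[0.2975, 0.8328, 0.4668] o=[0.0885, 0.4518, 0.9731] → [-0.0976, 0.1592, -0.2219, 0.2975, 0.8328, 0.4668]
V = J·q̇ = [0.1679, -0.3453, 0.8929, 1.5699, -0.4866, -1.0117]

0.1679 -0.3453 0.8929 1.5699 -0.4866 -1.0117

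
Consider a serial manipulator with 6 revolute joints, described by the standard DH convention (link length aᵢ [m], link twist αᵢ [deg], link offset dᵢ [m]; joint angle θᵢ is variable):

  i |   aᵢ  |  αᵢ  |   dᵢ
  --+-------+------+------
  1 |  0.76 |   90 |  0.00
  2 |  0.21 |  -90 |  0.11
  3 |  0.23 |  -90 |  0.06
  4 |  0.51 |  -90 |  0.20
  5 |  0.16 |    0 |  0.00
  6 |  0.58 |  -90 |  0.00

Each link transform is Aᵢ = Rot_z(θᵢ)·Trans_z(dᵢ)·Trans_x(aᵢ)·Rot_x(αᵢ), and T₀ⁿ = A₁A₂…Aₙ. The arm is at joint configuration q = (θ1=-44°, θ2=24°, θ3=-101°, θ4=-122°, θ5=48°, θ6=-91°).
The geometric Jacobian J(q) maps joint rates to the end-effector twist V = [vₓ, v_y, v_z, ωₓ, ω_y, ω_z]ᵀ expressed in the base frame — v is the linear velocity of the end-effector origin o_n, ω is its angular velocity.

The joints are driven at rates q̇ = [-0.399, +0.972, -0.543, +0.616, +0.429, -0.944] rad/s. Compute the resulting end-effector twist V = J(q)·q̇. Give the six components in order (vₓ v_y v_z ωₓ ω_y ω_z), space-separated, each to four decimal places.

-1.6865 -0.3266 0.4627 0.2318 -1.1425 -0.8645

o_n = [0.8364, -0.6480, 1.1622]
J₁: ẑ×o_n = [0.6480, 0.8364, -0.0000], ω = ẑ
J2: z=[-0.6947, -0.7193, 0.0000] o=[0.5467, -0.5279, 0.0000] → [-0.8360, 0.8073, 0.2918, -0.6947, -0.7193, 0.0000]
J3: z=[-0.2926, 0.2825, 0.9135] o=[0.6083, -0.7403, 0.0854] → [0.2199, 0.5235, -0.0915, -0.2926, 0.2825, 0.9135]
J4: z=[0.5125, -0.7602, 0.3993] o=[0.4051, -0.8579, 0.1224] → [-0.8743, -0.3607, 0.4355, 0.5125, -0.7602, 0.3993]
J5: z=[-0.8397, -0.3464, 0.4183] o=[0.5992, -0.7297, 0.6183] → [-0.2226, 0.5559, 0.0136, -0.8397, -0.3464, 0.4183]
J6: z=[-0.8397, -0.3464, 0.4183] o=[0.5575, -0.5804, 0.6582] → [-0.1463, 0.5399, 0.1534, -0.8397, -0.3464, 0.4183]
V = J·q̇ = [-1.6865, -0.3266, 0.4627, 0.2318, -1.1425, -0.8645]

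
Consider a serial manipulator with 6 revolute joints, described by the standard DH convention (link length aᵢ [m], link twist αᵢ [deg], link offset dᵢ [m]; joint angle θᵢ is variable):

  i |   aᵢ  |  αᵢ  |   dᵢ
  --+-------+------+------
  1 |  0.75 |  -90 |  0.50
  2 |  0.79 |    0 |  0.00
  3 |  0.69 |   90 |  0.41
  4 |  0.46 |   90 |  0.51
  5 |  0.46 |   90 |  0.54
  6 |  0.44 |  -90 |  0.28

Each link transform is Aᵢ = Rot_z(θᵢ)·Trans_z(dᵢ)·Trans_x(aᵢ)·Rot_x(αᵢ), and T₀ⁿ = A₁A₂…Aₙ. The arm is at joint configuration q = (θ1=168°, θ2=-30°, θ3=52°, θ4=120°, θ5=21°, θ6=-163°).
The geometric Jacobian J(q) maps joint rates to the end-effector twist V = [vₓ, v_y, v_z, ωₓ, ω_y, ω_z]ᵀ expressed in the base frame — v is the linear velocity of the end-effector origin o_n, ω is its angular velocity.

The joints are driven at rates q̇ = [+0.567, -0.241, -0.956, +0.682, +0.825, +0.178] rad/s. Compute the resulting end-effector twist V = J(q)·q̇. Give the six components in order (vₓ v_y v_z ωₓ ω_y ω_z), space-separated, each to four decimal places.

0.9387 -1.6914 1.4761 -0.6564 0.8851 0.7896

o_n = [-2.4127, -0.6451, 0.8584]
J₁: ẑ×o_n = [0.6451, -2.4127, 0.0000], ω = ẑ
J2: z=[-0.2079, -0.9781, 0.0000] o=[-0.7336, 0.1559, 0.5000] → [-0.3506, 0.0745, -1.4759, -0.2079, -0.9781, 0.0000]
J3: z=[-0.2079, -0.9781, 0.0000] o=[-1.4028, 0.2982, 0.8950] → [0.0358, -0.0076, -0.7917, -0.2079, -0.9781, 0.0000]
J4: z=[-0.3664, 0.0779, 0.9272] o=[-2.1138, 0.0302, 0.6365] → [0.6434, -0.1958, 0.2707, -0.3664, 0.0779, 0.9272]
J5: z=[-0.8894, -0.3221, -0.3244] o=[-2.1749, -0.3641, 1.1955] → [0.0174, -0.2227, 0.1733, -0.8894, -0.3221, -0.3244]
J6: z=[0.4401, -0.4108, -0.7985] o=[-2.5982, -0.9304, 1.2536] → [0.3902, 0.0258, 0.2017, 0.4401, -0.4108, -0.7985]
V = J·q̇ = [0.9387, -1.6914, 1.4761, -0.6564, 0.8851, 0.7896]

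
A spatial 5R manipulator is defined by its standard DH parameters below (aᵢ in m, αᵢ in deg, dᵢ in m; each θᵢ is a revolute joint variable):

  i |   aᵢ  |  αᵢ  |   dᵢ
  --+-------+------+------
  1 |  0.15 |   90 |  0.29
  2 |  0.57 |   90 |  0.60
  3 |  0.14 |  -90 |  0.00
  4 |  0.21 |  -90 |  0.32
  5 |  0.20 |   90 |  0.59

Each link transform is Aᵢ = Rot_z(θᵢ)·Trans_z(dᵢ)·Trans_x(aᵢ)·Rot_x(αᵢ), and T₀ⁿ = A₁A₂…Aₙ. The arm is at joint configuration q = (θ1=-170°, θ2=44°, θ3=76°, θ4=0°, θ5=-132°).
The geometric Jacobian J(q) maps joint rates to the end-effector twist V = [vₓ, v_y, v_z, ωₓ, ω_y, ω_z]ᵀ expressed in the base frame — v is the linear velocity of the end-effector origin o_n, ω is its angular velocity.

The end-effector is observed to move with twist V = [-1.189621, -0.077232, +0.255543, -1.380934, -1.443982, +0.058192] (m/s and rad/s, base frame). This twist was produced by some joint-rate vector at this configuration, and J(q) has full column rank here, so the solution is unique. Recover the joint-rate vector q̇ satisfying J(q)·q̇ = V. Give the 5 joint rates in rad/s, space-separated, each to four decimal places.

o_n = [-0.0231, 0.9333, 0.8308]
J₁: ẑ×o_n = [-0.9333, -0.0231, 0.0000], ω = ẑ
J2: z=[-0.1736, 0.9848, 0.0000] o=[-0.1477, -0.0260, 0.2900] → [0.5326, 0.0939, -0.2893, -0.1736, 0.9848, 0.0000]
J3: z=[-0.6841, -0.1206, -0.7193] o=[-0.6557, 0.4936, 0.6860] → [0.2988, -0.3559, -0.2245, -0.6841, -0.1206, -0.7193]
J4: z=[0.6454, 0.3594, -0.6740] o=[-0.7033, 0.6232, 0.7095] → [0.2526, -0.5368, -0.0444, 0.6454, 0.3594, -0.6740]
J5: z=[0.6841, 0.1206, 0.7193] o=[-0.5681, 0.9325, 0.5291] → [0.0359, 0.1856, -0.0652, 0.6841, 0.1206, 0.7193]
q̇ = J⁺·V = [0.6450, -0.9950, 0.5770, -0.7740, -0.9640]

0.6450 -0.9950 0.5770 -0.7740 -0.9640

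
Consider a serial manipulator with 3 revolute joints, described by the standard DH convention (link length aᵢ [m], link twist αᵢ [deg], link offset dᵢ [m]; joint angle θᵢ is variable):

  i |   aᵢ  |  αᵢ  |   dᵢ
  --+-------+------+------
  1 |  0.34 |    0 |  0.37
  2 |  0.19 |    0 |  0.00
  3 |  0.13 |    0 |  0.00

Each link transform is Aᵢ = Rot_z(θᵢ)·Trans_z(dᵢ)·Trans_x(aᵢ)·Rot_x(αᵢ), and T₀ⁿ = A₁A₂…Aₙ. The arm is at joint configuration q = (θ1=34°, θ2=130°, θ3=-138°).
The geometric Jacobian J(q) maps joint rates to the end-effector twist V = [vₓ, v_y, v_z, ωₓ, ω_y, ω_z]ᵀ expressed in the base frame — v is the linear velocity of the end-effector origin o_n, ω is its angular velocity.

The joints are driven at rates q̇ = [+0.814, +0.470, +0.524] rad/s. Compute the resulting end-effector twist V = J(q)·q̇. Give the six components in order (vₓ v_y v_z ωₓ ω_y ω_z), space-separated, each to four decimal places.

o_n = [0.2161, 0.2995, 0.3700]
J₁: ẑ×o_n = [-0.2995, 0.2161, 0.0000], ω = ẑ
J2: z=[0.0000, 0.0000, 1.0000] o=[0.2819, 0.1901, 0.3700] → [-0.1094, -0.0658, 0.0000, 0.0000, 0.0000, 1.0000]
J3: z=[0.0000, 0.0000, 1.0000] o=[0.0992, 0.2425, 0.3700] → [-0.0570, 0.1168, 0.0000, 0.0000, 0.0000, 1.0000]
V = J·q̇ = [-0.3250, 0.2062, 0.0000, 0.0000, 0.0000, 1.8080]

-0.3250 0.2062 0.0000 0.0000 0.0000 1.8080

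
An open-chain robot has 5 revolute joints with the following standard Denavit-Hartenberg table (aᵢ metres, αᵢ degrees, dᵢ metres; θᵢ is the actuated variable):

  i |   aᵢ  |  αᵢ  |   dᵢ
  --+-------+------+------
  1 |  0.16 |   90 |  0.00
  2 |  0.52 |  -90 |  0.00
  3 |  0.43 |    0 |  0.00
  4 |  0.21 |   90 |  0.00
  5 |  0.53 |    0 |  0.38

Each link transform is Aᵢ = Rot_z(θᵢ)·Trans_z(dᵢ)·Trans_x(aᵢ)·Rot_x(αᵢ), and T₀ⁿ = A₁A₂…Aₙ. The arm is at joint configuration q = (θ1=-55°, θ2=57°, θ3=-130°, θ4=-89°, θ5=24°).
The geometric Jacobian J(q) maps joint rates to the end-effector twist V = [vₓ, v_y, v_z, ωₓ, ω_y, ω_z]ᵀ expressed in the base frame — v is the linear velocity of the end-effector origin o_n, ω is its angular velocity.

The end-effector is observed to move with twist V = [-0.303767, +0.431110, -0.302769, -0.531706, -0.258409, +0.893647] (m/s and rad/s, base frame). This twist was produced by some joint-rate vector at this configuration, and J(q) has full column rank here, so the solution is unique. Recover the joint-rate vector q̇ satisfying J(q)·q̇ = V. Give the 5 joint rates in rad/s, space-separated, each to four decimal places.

0.7160 0.7050 -0.3950 0.5700 0.1560

o_n = [0.3003, 0.2734, 0.0698]
J₁: ẑ×o_n = [-0.2734, 0.3003, 0.0000], ω = ẑ
J2: z=[-0.8192, -0.5736, 0.0000] o=[0.0918, -0.1311, 0.0000] → [-0.0401, 0.0572, -0.2117, -0.8192, -0.5736, 0.0000]
J3: z=[-0.4810, 0.6870, 0.5446] o=[0.2542, -0.3631, 0.4361] → [-0.5983, -0.1511, -0.3378, -0.4810, 0.6870, 0.5446]
J4: z=[-0.4810, 0.6870, 0.5446] o=[-0.1020, -0.4287, 0.2043] → [-0.4747, 0.1544, -0.6141, -0.4810, 0.6870, 0.5446]
J5: z=[0.8332, 0.1650, 0.5278] o=[-0.0447, -0.2801, 0.0674] → [-0.2917, 0.1801, 0.4042, 0.8332, 0.1650, 0.5278]
q̇ = J⁺·V = [0.7160, 0.7050, -0.3950, 0.5700, 0.1560]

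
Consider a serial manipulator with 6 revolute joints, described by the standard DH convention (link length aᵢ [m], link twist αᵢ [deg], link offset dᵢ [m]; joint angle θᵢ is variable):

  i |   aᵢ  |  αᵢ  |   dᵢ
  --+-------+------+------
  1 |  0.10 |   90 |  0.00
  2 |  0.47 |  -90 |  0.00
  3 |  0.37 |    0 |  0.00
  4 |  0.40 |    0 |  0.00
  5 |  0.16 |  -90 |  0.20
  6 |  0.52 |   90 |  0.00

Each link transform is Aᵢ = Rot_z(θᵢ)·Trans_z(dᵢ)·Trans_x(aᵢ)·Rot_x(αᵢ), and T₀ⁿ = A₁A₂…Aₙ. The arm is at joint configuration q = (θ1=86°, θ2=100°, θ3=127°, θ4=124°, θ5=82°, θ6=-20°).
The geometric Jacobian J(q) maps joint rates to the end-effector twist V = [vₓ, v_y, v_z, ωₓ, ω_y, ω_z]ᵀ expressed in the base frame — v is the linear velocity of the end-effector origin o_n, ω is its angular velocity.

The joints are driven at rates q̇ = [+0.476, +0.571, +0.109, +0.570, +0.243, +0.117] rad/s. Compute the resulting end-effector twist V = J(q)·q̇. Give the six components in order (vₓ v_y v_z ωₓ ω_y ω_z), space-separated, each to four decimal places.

-0.2376 -0.1908 0.2354 0.4016 -0.9475 0.3682

o_n = [0.3489, -0.4182, 0.6189]
J₁: ẑ×o_n = [0.4182, 0.3489, -0.0000], ω = ẑ
J2: z=[0.9976, -0.0698, 0.0000] o=[0.0070, 0.0998, 0.0000] → [-0.0432, -0.6174, -0.4928, 0.9976, -0.0698, 0.0000]
J3: z=[-0.0687, -0.9824, -0.1736] o=[0.0013, 0.0183, 0.4629] → [-0.2291, -0.0496, 0.3715, -0.0687, -0.9824, -0.1736]
J4: z=[-0.0687, -0.9824, -0.1736] o=[-0.2908, 0.0775, 0.2436] → [-0.4548, -0.0853, 0.6625, -0.0687, -0.9824, -0.1736]
J5: z=[-0.0687, -0.9824, -0.1736] o=[0.0881, 0.0737, 0.1153] → [-0.5801, -0.0107, 0.2900, -0.0687, -0.9824, -0.1736]
J6: z=[-0.8943, -0.0165, 0.4471] o=[0.1451, -0.1525, 0.2210] → [0.1122, 0.4470, 0.2409, -0.8943, -0.0165, 0.4471]
V = J·q̇ = [-0.2376, -0.1908, 0.2354, 0.4016, -0.9475, 0.3682]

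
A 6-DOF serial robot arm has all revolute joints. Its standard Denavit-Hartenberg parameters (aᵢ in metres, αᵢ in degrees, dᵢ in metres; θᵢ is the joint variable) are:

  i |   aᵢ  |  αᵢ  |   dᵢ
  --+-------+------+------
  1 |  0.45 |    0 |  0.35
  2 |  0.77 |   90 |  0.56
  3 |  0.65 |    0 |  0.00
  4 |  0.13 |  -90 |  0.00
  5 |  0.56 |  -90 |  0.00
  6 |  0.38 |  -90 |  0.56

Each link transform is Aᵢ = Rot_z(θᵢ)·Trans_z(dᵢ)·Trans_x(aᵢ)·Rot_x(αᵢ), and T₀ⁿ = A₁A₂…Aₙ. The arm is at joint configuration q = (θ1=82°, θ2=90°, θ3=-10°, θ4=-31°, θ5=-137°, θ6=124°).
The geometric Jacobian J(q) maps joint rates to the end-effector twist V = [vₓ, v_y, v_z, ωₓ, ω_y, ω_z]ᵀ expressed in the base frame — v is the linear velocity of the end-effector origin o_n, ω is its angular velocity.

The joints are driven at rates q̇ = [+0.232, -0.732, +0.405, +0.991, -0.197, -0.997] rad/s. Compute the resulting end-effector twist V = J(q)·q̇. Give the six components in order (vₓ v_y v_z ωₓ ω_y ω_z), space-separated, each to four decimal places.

0.1441 0.9273 0.3167 0.7290 0.5709 -0.2026

o_n = [-1.2318, 1.2804, 0.3903]
J₁: ẑ×o_n = [-1.2804, -1.2318, 0.0000], ω = ẑ
J2: z=[0.0000, 0.0000, 1.0000] o=[0.0626, 0.4456, 0.3500] → [-0.8348, -1.2944, 0.0000, 0.0000, 0.0000, 1.0000]
J3: z=[0.1392, 0.9903, 0.0000] o=[-0.6999, 0.5528, 0.9100] → [-0.5147, 0.0723, 0.6280, 0.1392, 0.9903, 0.0000]
J4: z=[0.1392, 0.9903, 0.0000] o=[-1.3338, 0.6419, 0.7971] → [-0.4029, 0.0566, -0.0121, 0.1392, 0.9903, 0.0000]
J5: z=[-0.6497, 0.0913, 0.7547] o=[-1.4309, 0.6555, 0.7118] → [-0.5010, -0.0586, -0.4242, -0.6497, 0.0913, 0.7547]
J6: z=[-0.4079, 0.7959, -0.4474] o=[-1.0717, 0.9907, 0.9805] → [-0.3401, -0.1692, 0.0092, -0.4079, 0.7959, -0.4474]
V = J·q̇ = [0.1441, 0.9273, 0.3167, 0.7290, 0.5709, -0.2026]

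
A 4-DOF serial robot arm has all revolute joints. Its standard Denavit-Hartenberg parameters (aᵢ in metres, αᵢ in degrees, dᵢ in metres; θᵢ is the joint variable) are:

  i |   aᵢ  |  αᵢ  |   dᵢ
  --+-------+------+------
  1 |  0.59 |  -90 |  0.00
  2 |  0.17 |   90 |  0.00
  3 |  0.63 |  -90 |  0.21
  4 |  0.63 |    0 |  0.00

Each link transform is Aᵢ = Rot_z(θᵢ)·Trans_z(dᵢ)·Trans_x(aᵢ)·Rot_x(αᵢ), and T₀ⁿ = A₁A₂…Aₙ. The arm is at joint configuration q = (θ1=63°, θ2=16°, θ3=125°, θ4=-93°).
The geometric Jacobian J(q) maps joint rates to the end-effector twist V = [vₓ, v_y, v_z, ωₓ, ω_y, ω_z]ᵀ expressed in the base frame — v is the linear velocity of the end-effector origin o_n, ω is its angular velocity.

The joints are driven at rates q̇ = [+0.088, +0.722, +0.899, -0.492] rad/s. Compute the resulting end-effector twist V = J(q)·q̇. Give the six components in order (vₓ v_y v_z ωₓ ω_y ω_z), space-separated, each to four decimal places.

0.5928 0.0540 0.0093 -0.6064 1.0219 0.8411

o_n = [-0.1381, 0.8061, 0.8542]
J₁: ẑ×o_n = [-0.8061, -0.1381, 0.0000], ω = ẑ
J2: z=[-0.8910, 0.4540, 0.0000] o=[0.2679, 0.5257, 0.0000] → [0.3878, 0.7611, -0.0655, -0.8910, 0.4540, 0.0000]
J3: z=[0.1251, 0.2456, 0.9613] o=[0.3420, 0.6713, -0.0469] → [0.0917, -0.5743, 0.1348, 0.1251, 0.2456, 0.9613]
J4: z=[0.1536, -0.9620, 0.2258] o=[-0.2492, 0.6477, 0.2546] → [-0.6125, -0.0670, 0.1312, 0.1536, -0.9620, 0.2258]
V = J·q̇ = [0.5928, 0.0540, 0.0093, -0.6064, 1.0219, 0.8411]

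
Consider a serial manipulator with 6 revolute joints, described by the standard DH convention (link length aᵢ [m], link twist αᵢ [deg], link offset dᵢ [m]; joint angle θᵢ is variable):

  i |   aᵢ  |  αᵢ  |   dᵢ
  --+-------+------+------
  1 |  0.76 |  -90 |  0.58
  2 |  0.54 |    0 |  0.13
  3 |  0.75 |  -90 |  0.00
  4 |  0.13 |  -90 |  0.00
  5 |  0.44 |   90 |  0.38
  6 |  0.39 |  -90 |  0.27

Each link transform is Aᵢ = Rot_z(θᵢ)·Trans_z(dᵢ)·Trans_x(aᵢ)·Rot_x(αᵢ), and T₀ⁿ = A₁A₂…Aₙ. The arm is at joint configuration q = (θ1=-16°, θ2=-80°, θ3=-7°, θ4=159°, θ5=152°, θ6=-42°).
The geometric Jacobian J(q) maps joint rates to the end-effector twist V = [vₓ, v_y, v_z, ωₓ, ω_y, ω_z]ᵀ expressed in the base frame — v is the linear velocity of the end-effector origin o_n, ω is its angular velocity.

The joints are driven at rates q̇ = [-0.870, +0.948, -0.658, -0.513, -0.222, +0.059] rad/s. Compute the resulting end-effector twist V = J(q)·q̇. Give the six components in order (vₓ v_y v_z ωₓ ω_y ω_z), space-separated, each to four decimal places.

o_n = [0.4215, 0.2745, 2.2100]
J₁: ẑ×o_n = [-0.2745, 0.4215, 0.0000], ω = ẑ
J2: z=[0.2756, 0.9613, 0.0000] o=[0.7306, -0.2095, 0.5800] → [1.5668, -0.4493, 0.4305, 0.2756, 0.9613, 0.0000]
J3: z=[0.2756, 0.9613, 0.0000] o=[0.8565, -0.1104, 1.1118] → [1.0556, -0.3027, 0.5243, 0.2756, 0.9613, 0.0000]
J4: z=[0.9599, -0.2753, -0.0523] o=[0.8943, -0.1212, 1.8608] → [-0.0754, -0.3105, 0.2497, 0.9599, -0.2753, -0.0523]
J5: z=[0.2393, 0.9026, -0.3579] o=[0.8753, -0.1642, 1.7396] → [0.5816, 0.0498, 0.5146, 0.2393, 0.9026, -0.3579]
J6: z=[-0.9160, 0.0876, -0.3915] o=[0.8246, 0.3642, 1.9766] → [-0.0147, 0.3716, 0.1175, -0.9160, 0.0876, -0.3915]
V = J·q̇ = [0.9383, -0.4233, -0.1723, -0.5197, 0.2248, -0.7868]

0.9383 -0.4233 -0.1723 -0.5197 0.2248 -0.7868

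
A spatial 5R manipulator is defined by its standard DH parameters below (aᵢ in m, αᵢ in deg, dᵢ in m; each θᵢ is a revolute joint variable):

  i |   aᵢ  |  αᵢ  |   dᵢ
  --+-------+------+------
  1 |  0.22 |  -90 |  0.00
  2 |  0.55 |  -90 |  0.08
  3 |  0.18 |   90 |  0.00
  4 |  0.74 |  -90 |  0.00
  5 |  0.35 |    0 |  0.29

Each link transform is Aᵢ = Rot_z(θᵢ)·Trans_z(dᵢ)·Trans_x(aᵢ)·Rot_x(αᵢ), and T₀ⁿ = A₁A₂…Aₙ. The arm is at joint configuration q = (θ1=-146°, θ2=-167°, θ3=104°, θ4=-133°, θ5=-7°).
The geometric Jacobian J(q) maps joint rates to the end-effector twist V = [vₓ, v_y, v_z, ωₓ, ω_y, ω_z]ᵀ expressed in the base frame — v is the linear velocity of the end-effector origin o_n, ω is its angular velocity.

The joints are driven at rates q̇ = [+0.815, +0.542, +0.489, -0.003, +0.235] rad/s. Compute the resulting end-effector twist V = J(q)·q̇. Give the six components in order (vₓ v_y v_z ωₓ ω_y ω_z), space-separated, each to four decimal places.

0.3918 0.9540 0.4913 0.1130 -0.3773 1.1253

o_n = [0.7774, 0.0313, -0.8155]
J₁: ẑ×o_n = [-0.0313, 0.7774, 0.0000], ω = ẑ
J2: z=[0.5592, -0.8290, 0.0000] o=[-0.1824, -0.1230, 0.0000] → [0.6761, 0.4560, 0.8820, 0.5592, -0.8290, 0.0000]
J3: z=[-0.1865, -0.1258, 0.9744] o=[0.3066, 0.1103, 0.1237] → [0.1952, 0.2836, 0.0740, -0.1865, -0.1258, 0.9744]
J4: z=[0.6485, 0.7292, 0.2183] o=[0.1738, 0.2314, 0.1139] → [-0.6341, 0.7345, -0.5700, 0.6485, 0.7292, 0.2183]
J5: z=[-0.4126, 0.5777, -0.7043] o=[0.6472, -0.0400, -0.3859] → [-0.1980, -0.2690, -0.1046, -0.4126, 0.5777, -0.7043]
V = J·q̇ = [0.3918, 0.9540, 0.4913, 0.1130, -0.3773, 1.1253]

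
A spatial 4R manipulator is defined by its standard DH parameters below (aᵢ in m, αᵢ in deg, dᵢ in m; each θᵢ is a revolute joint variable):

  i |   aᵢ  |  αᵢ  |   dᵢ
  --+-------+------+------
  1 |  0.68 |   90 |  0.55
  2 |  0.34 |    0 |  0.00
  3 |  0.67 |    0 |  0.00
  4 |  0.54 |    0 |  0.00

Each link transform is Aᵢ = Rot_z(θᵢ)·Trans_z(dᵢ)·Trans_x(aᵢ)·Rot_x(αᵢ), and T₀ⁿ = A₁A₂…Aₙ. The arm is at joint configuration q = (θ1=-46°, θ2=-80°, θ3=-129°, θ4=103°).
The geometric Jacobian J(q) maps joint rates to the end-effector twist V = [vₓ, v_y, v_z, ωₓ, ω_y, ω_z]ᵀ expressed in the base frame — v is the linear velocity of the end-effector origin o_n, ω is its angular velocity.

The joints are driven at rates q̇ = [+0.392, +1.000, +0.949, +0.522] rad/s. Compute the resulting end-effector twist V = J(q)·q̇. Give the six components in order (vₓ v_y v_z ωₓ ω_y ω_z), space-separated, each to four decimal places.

0.6850 -0.7070 -1.4509 -1.7775 -1.7165 0.3920

o_n = [0.0029, -0.0030, 0.0209]
J₁: ẑ×o_n = [0.0030, 0.0029, -0.0000], ω = ẑ
J2: z=[-0.7193, -0.6947, 0.0000] o=[0.4724, -0.4892, 0.5500] → [0.3675, -0.3806, -0.6758, -0.7193, -0.6947, 0.0000]
J3: z=[-0.7193, -0.6947, 0.0000] o=[0.5134, -0.5316, 0.2152] → [0.1349, -0.1397, -0.7348, -0.7193, -0.6947, 0.0000]
J4: z=[-0.7193, -0.6947, 0.0000] o=[0.1063, -0.1101, 0.5400] → [0.3606, -0.3734, -0.1488, -0.7193, -0.6947, 0.0000]
V = J·q̇ = [0.6850, -0.7070, -1.4509, -1.7775, -1.7165, 0.3920]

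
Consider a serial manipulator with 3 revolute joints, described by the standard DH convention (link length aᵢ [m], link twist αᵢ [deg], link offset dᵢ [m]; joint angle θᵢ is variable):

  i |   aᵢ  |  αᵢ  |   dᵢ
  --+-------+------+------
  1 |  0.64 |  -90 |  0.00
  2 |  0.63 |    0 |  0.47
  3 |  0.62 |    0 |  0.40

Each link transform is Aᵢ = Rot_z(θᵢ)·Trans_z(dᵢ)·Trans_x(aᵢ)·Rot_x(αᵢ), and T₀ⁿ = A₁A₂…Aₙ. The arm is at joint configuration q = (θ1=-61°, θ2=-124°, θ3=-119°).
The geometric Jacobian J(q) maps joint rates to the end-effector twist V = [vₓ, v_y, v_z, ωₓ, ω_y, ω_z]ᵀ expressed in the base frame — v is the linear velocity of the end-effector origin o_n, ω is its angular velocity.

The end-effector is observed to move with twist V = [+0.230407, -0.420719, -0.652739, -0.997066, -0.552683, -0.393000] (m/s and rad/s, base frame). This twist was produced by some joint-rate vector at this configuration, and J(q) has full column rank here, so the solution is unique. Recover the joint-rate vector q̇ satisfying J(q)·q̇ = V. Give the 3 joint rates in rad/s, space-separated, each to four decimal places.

o_n = [0.7639, 0.4163, -0.0301]
J₁: ẑ×o_n = [-0.4163, 0.7639, 0.0000], ω = ẑ
J2: z=[0.8746, 0.4848, 0.0000] o=[0.3103, -0.5598, 0.0000] → [-0.0146, 0.0264, 0.6338, 0.8746, 0.4848, 0.0000]
J3: z=[0.8746, 0.4848, 0.0000] o=[0.5506, -0.0238, 0.5223] → [-0.2678, 0.4832, 0.2815, 0.8746, 0.4848, 0.0000]
q̇ = J⁺·V = [-0.3930, -0.9420, -0.1980]

-0.3930 -0.9420 -0.1980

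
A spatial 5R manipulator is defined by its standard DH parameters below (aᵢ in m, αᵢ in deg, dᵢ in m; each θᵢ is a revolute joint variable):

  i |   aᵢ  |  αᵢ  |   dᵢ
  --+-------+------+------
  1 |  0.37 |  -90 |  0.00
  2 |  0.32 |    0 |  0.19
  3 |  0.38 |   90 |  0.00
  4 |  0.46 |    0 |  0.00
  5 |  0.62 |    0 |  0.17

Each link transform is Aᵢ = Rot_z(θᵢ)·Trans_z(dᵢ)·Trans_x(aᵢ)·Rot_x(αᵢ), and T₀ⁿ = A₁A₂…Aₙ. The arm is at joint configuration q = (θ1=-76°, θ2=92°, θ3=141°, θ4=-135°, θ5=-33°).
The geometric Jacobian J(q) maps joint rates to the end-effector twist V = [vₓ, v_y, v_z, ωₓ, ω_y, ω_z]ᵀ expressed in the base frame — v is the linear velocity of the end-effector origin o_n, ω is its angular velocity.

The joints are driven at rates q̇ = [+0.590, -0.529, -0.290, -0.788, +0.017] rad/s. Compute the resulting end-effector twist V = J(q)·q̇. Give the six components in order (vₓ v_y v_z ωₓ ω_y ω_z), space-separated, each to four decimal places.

1.2582 -0.7002 -0.1292 -0.6457 -0.7956 1.0540

o_n = [-0.1220, -0.6025, -0.8627]
J₁: ẑ×o_n = [0.6025, -0.1220, 0.0000], ω = ẑ
J2: z=[0.9703, 0.2419, 0.0000] o=[0.0895, -0.3590, 0.0000] → [-0.2087, 0.8371, -0.1851, 0.9703, 0.2419, 0.0000]
J3: z=[0.9703, 0.2419, 0.0000] o=[0.2712, -0.3022, -0.3198] → [-0.1313, 0.5268, -0.1963, 0.9703, 0.2419, 0.0000]
J4: z=[-0.1932, 0.7749, -0.6018] o=[0.2158, -0.0803, -0.0163] → [-0.9702, 0.0398, 0.3627, -0.1932, 0.7749, -0.6018]
J5: z=[-0.1932, 0.7749, -0.6018] o=[-0.0524, -0.3489, -0.2761] → [-0.6072, -0.0714, 0.1029, -0.1932, 0.7749, -0.6018]
V = J·q̇ = [1.2582, -0.7002, -0.1292, -0.6457, -0.7956, 1.0540]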